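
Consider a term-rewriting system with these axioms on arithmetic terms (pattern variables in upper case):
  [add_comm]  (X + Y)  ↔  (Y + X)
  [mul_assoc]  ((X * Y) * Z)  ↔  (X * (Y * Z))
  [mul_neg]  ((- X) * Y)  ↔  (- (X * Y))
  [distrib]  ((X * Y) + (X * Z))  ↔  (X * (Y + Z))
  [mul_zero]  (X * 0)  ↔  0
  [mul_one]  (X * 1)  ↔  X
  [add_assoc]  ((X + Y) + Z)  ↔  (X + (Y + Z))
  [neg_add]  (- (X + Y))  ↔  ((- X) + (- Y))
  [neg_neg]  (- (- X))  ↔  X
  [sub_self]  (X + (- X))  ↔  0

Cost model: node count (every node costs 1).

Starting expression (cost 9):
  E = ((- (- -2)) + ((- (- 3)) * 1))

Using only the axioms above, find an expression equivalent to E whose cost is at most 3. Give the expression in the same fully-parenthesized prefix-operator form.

(-2 + 3)   [cost 3]

1. [neg_neg →] (- (- 3))  →  3;  E = ((- (- -2)) + (3 * 1))
2. [mul_one →] (3 * 1)  →  3;  E = ((- (- -2)) + 3)
3. [neg_neg →] (- (- -2))  →  -2;  cost 3 ≤ 3, done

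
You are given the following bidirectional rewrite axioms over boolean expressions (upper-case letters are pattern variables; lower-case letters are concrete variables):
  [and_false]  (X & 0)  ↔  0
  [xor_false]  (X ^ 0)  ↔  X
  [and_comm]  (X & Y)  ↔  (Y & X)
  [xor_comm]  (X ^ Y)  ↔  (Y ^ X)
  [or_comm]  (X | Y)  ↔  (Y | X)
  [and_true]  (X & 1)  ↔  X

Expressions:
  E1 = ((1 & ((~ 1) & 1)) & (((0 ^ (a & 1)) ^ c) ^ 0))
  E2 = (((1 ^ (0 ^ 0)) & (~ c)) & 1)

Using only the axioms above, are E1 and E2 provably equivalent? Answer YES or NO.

NO

Every axiom is a valid identity, so a rewrite proof would force E1 and E2 to agree under every assignment.
At a=0, c=0: E1 = 0 but E2 = 1; they differ, so no derivation exists.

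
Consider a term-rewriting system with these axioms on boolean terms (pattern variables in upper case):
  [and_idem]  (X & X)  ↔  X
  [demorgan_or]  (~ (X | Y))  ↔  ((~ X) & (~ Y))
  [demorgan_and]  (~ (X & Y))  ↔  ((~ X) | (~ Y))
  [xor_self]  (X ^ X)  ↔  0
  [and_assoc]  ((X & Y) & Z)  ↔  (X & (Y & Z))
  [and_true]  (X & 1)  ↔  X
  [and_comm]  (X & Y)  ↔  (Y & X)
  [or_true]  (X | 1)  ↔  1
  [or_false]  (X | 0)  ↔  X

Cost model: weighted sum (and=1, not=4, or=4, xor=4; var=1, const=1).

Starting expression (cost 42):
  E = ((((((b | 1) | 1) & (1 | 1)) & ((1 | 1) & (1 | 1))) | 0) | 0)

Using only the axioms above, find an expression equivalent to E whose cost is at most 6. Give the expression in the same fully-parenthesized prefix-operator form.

(1 | 1)   [cost 6]

step 1: or_true (→) rewrites (b | 1) into 1, now (((((1 | 1) & (1 | 1)) & ((1 | 1) & (1 | 1))) | 0) | 0)
step 2: and_idem (→) rewrites ((1 | 1) & (1 | 1)) into (1 | 1), now (((((1 | 1) & (1 | 1)) & (1 | 1)) | 0) | 0)
step 3: or_false (→) rewrites (((((1 | 1) & (1 | 1)) & (1 | 1)) | 0) | 0) into ((((1 | 1) & (1 | 1)) & (1 | 1)) | 0)
step 4: and_idem (→) rewrites ((1 | 1) & (1 | 1)) into (1 | 1), now (((1 | 1) & (1 | 1)) | 0)
step 5: and_idem (→) rewrites ((1 | 1) & (1 | 1)) into (1 | 1), now ((1 | 1) | 0)
step 6: or_false (→) rewrites ((1 | 1) | 0) into (1 | 1), reaching cost 6 (bound 6)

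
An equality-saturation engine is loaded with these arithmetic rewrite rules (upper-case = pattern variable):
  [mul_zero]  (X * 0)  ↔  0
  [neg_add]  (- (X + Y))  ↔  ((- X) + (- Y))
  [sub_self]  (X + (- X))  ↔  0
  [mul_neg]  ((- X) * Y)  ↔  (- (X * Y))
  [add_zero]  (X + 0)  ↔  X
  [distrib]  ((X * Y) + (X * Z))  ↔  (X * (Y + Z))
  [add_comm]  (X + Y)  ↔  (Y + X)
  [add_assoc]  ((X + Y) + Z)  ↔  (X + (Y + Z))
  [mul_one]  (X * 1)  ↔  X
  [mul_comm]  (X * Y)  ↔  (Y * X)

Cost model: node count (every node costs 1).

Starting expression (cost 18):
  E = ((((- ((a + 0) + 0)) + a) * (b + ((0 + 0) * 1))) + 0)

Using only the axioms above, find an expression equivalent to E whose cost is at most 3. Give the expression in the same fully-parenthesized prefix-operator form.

step 1: add_zero (→) rewrites ((((- ((a + 0) + 0)) + a) * (b + ((0 + 0) * 1))) + 0) into (((- ((a + 0) + 0)) + a) * (b + ((0 + 0) * 1)))
step 2: add_assoc (→) rewrites ((a + 0) + 0) into (a + (0 + 0)), now (((- (a + (0 + 0))) + a) * (b + ((0 + 0) * 1)))
step 3: mul_one (→) rewrites ((0 + 0) * 1) into (0 + 0), now (((- (a + (0 + 0))) + a) * (b + (0 + 0)))
step 4: add_zero (→) rewrites (0 + 0) into 0, now (((- (a + 0)) + a) * (b + (0 + 0)))
step 5: add_zero (→) rewrites (a + 0) into a, now (((- a) + a) * (b + (0 + 0)))
step 6: add_comm (→) rewrites ((- a) + a) into (a + (- a)), now ((a + (- a)) * (b + (0 + 0)))
step 7: sub_self (→) rewrites (a + (- a)) into 0, now (0 * (b + (0 + 0)))
step 8: add_zero (→) rewrites (0 + 0) into 0, now (0 * (b + 0))
step 9: add_zero (→) rewrites (b + 0) into b, reaching cost 3 (bound 3)

(0 * b)   [cost 3]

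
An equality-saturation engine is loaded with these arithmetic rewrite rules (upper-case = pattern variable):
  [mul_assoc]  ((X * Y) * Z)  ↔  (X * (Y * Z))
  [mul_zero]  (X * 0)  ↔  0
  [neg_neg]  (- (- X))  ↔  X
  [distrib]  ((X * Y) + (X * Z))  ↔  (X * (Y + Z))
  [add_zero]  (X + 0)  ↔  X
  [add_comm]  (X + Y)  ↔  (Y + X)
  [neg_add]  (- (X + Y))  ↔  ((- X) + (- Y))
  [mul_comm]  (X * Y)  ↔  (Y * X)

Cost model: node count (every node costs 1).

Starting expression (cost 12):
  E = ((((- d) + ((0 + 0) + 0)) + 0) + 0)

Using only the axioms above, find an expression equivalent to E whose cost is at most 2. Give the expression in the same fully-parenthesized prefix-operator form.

(- d)   [cost 2]

(1) (((- d) + ((0 + 0) + 0)) + 0)  =[add_zero →]=  ((- d) + ((0 + 0) + 0))    ⊢ (((- d) + ((0 + 0) + 0)) + 0)
(2) ((0 + 0) + 0)  =[add_zero →]=  (0 + 0)    ⊢ (((- d) + (0 + 0)) + 0)
(3) (0 + 0)  =[add_zero →]=  0    ⊢ (((- d) + 0) + 0)
(4) ((- d) + 0)  =[add_zero →]=  (- d)    ⊢ ((- d) + 0)
(5) ((- d) + 0)  =[add_zero →]=  (- d)    ⊢ cost 2, within 2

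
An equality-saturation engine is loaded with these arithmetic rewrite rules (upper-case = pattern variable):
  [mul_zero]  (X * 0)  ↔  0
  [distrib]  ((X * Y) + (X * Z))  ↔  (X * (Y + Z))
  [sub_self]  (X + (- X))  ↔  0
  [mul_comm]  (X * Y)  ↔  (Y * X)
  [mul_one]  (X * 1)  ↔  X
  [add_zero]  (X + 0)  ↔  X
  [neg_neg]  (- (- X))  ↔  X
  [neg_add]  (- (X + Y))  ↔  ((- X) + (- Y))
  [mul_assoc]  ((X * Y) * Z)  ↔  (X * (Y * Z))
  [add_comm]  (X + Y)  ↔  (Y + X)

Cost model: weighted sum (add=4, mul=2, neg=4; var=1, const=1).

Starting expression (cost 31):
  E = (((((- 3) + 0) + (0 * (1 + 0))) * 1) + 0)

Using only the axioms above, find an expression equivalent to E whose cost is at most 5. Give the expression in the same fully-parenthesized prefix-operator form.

(- 3)   [cost 5]

step 1: mul_one (→) rewrites ((((- 3) + 0) + (0 * (1 + 0))) * 1) into (((- 3) + 0) + (0 * (1 + 0))), now ((((- 3) + 0) + (0 * (1 + 0))) + 0)
step 2: add_zero (→) rewrites (1 + 0) into 1, now ((((- 3) + 0) + (0 * 1)) + 0)
step 3: mul_one (→) rewrites (0 * 1) into 0, now ((((- 3) + 0) + 0) + 0)
step 4: add_zero (→) rewrites ((- 3) + 0) into (- 3), now (((- 3) + 0) + 0)
step 5: add_zero (→) rewrites (((- 3) + 0) + 0) into ((- 3) + 0)
step 6: add_zero (→) rewrites ((- 3) + 0) into (- 3), reaching cost 5 (bound 5)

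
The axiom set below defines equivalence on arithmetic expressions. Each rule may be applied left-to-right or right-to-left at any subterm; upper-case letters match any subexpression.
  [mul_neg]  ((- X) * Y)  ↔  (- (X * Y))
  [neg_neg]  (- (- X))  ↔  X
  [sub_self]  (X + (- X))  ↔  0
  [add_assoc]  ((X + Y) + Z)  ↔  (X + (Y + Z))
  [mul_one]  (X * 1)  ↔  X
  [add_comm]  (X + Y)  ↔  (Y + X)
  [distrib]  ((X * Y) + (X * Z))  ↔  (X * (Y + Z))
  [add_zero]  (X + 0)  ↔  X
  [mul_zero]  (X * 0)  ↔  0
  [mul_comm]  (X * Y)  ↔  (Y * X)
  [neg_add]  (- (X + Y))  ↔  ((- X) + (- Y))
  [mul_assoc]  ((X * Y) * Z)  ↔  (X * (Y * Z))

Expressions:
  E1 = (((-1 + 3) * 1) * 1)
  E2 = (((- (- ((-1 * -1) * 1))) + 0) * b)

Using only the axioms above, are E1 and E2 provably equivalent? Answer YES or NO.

NO

Every axiom is a valid identity, so a rewrite proof would force E1 and E2 to agree under every assignment.
At b=0: E1 = 2 but E2 = 0; they differ, so no derivation exists.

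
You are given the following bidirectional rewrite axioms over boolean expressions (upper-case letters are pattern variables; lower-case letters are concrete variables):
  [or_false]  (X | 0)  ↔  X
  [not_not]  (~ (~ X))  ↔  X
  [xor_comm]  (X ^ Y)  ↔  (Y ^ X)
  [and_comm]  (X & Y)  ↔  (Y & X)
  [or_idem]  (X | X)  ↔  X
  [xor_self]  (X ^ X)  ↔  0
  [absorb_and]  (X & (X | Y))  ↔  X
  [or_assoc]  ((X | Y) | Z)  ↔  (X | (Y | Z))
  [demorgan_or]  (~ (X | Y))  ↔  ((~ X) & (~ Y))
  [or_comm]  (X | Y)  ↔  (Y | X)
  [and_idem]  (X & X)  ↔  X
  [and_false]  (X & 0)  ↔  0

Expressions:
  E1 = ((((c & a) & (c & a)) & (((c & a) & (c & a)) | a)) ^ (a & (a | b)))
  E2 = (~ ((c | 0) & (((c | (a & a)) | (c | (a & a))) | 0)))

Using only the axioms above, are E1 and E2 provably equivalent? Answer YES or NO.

NO

All listed rules preserve value, hence provable equivalence implies equal values everywhere; look for a separating assignment.
a=0, b=0, c=0 gives E1 ↦ 0, E2 ↦ 1; values differ ⇒ not provably equivalent.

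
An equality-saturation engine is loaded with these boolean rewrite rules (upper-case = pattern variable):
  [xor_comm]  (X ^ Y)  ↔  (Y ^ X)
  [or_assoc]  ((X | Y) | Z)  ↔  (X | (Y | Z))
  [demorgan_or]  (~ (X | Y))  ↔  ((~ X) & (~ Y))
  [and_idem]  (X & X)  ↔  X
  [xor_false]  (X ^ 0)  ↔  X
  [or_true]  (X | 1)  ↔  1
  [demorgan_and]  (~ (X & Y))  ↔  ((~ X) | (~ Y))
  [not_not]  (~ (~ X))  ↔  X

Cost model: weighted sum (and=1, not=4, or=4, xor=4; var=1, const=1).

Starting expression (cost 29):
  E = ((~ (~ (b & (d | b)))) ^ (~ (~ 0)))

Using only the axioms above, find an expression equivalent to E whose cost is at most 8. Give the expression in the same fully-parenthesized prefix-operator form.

1. [not_not →] (~ (~ (b & (d | b))))  →  (b & (d | b));  E = ((b & (d | b)) ^ (~ (~ 0)))
2. [not_not →] (~ (~ 0))  →  0;  E = ((b & (d | b)) ^ 0)
3. [xor_false →] ((b & (d | b)) ^ 0)  →  (b & (d | b));  cost 8 ≤ 8, done

(b & (d | b))   [cost 8]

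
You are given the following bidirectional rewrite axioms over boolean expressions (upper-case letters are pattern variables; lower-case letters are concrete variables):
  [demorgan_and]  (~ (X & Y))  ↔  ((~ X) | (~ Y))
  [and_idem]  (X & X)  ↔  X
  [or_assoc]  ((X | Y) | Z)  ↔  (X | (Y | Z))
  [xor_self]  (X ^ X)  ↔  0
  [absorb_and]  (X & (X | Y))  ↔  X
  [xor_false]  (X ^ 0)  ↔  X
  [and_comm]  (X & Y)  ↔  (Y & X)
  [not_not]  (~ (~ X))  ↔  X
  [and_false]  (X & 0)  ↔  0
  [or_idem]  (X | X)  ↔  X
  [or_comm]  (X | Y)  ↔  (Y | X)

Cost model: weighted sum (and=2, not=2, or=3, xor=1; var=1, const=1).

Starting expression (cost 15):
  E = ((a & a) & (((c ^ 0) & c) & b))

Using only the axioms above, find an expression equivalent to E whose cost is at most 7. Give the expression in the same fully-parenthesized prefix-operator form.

1. [xor_false →] (c ^ 0)  →  c;  E = ((a & a) & ((c & c) & b))
2. [and_idem →] (c & c)  →  c;  E = ((a & a) & (c & b))
3. [and_idem →] (a & a)  →  a;  cost 7 ≤ 7, done

(a & (c & b))   [cost 7]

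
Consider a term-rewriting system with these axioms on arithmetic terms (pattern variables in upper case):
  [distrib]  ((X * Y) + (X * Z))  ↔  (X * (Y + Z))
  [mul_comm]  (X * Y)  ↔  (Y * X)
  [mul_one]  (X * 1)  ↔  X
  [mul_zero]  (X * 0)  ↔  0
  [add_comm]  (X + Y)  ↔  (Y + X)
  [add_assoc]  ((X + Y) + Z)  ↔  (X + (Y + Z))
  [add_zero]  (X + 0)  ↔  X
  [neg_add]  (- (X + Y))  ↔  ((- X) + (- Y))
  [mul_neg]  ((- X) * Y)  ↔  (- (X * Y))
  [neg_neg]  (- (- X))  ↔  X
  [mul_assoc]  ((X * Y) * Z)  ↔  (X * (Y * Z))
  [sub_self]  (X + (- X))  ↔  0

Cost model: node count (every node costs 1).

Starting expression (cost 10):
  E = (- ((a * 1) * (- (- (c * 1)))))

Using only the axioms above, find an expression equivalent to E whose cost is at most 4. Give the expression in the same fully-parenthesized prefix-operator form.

step 1: mul_one (→) rewrites (a * 1) into a, now (- (a * (- (- (c * 1)))))
step 2: neg_neg (→) rewrites (- (- (c * 1))) into (c * 1), now (- (a * (c * 1)))
step 3: mul_one (→) rewrites (c * 1) into c, reaching cost 4 (bound 4)

(- (a * c))   [cost 4]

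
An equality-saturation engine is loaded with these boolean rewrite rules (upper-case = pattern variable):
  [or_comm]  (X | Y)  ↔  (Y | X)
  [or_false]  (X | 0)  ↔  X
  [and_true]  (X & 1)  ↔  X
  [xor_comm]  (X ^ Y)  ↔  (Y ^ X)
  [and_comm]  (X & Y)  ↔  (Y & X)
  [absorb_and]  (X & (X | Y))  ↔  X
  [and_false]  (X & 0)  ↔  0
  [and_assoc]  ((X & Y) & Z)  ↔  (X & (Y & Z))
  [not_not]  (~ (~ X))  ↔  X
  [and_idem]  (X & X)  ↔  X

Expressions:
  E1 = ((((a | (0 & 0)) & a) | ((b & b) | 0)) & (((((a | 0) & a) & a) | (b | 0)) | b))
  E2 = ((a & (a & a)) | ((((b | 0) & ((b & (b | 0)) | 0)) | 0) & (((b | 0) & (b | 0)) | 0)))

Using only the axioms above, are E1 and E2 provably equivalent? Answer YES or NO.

step 1: or_false (→) rewrites (a | 0) into a, now ((((a | (0 & 0)) & a) | ((b & b) | 0)) & ((((a & a) & a) | (b | 0)) | b))
step 2: and_idem (→) rewrites (b & b) into b, now ((((a | (0 & 0)) & a) | (b | 0)) & ((((a & a) & a) | (b | 0)) | b))
step 3: and_idem (→) rewrites (0 & 0) into 0, now ((((a | 0) & a) | (b | 0)) & ((((a & a) & a) | (b | 0)) | b))
step 4: and_idem (→) rewrites (a & a) into a, now ((((a | 0) & a) | (b | 0)) & (((a & a) | (b | 0)) | b))
step 5: or_false (→) rewrites (a | 0) into a, now (((a & a) | (b | 0)) & (((a & a) | (b | 0)) | b))
step 6: absorb_and (→) rewrites (((a & a) | (b | 0)) & (((a & a) | (b | 0)) | b)) into ((a & a) | (b | 0))
step 7: and_idem (←) rewrites (b | 0) into ((b | 0) & (b | 0)), now ((a & a) | ((b | 0) & (b | 0)))
step 8: absorb_and (←) rewrites ((b | 0) & (b | 0)) into (((b | 0) & (b | 0)) & (((b | 0) & (b | 0)) | 0)), now ((a & a) | (((b | 0) & (b | 0)) & (((b | 0) & (b | 0)) | 0)))
step 9: and_idem (←) rewrites a into (a & a), now ((a & (a & a)) | (((b | 0) & (b | 0)) & (((b | 0) & (b | 0)) | 0)))
step 10: or_false (←) rewrites ((b | 0) & (b | 0)) into (((b | 0) & (b | 0)) | 0), now ((a & (a & a)) | ((((b | 0) & (b | 0)) | 0) & (((b | 0) & (b | 0)) | 0)))
step 11: absorb_and (←) rewrites b into (b & (b | 0)), which is E2

YES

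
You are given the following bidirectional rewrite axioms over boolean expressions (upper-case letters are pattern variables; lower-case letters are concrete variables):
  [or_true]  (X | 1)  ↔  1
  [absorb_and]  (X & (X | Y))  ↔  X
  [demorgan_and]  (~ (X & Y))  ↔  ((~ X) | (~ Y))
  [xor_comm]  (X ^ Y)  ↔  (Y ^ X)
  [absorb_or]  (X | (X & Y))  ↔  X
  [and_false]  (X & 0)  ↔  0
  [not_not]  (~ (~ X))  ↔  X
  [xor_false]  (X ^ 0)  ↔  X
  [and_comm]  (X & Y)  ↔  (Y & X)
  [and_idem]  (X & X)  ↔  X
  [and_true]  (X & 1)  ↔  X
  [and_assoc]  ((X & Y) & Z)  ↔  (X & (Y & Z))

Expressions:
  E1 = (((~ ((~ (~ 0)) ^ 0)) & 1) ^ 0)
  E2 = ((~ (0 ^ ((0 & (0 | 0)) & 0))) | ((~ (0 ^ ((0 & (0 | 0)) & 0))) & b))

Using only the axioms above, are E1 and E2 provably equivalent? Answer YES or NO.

1. [xor_false →] ((~ (~ 0)) ^ 0)  →  (~ (~ 0));  E1 = (((~ (~ (~ 0))) & 1) ^ 0)
2. [not_not →] (~ (~ (~ 0)))  →  (~ 0);  E1 = (((~ 0) & 1) ^ 0)
3. [xor_false →] (((~ 0) & 1) ^ 0)  →  ((~ 0) & 1)
4. [and_true →] ((~ 0) & 1)  →  (~ 0)
5. [xor_false ←] 0  →  (0 ^ 0);  E1 = (~ (0 ^ 0))
6. [and_idem ←] 0  →  (0 & 0);  E1 = (~ (0 ^ (0 & 0)))
7. [absorb_and ←] 0  →  (0 & (0 | 0));  E1 = (~ (0 ^ ((0 & (0 | 0)) & 0)))
8. [absorb_or ←] (~ (0 ^ ((0 & (0 | 0)) & 0)))  →  ((~ (0 ^ ((0 & (0 | 0)) & 0))) | ((~ (0 ^ ((0 & (0 | 0)) & 0))) & b));  this is E2

YES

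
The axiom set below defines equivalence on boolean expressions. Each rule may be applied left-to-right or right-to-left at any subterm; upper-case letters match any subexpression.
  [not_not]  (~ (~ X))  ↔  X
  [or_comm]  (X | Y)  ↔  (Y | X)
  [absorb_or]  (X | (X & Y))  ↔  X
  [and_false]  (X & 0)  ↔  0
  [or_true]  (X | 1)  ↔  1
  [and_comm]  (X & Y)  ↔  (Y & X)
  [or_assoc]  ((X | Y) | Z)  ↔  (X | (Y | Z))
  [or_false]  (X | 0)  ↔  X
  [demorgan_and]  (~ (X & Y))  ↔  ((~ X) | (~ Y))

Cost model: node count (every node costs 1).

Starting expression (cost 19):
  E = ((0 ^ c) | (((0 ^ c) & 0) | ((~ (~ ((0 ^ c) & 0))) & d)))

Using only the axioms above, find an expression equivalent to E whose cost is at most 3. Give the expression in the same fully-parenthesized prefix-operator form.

(0 ^ c)   [cost 3]

1. [not_not →] (~ (~ ((0 ^ c) & 0)))  →  ((0 ^ c) & 0);  E = ((0 ^ c) | (((0 ^ c) & 0) | (((0 ^ c) & 0) & d)))
2. [absorb_or →] (((0 ^ c) & 0) | (((0 ^ c) & 0) & d))  →  ((0 ^ c) & 0);  E = ((0 ^ c) | ((0 ^ c) & 0))
3. [absorb_or →] ((0 ^ c) | ((0 ^ c) & 0))  →  (0 ^ c);  cost 3 ≤ 3, done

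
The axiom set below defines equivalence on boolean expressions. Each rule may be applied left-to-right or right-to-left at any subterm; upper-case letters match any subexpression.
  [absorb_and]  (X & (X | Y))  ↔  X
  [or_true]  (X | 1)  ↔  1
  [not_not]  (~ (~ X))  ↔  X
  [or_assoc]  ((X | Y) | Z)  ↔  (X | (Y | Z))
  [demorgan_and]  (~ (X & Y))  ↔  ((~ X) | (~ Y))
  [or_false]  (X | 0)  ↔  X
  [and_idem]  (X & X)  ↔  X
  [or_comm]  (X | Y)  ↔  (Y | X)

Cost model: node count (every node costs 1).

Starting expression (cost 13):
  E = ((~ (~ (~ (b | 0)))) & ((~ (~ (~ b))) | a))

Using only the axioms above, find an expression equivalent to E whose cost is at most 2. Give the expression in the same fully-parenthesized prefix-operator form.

(1) (b | 0)  =[or_false →]=  b    ⊢ ((~ (~ (~ b))) & ((~ (~ (~ b))) | a))
(2) ((~ (~ (~ b))) & ((~ (~ (~ b))) | a))  =[absorb_and →]=  (~ (~ (~ b)))
(3) (~ (~ b))  =[not_not →]=  b    ⊢ cost 2, within 2

(~ b)   [cost 2]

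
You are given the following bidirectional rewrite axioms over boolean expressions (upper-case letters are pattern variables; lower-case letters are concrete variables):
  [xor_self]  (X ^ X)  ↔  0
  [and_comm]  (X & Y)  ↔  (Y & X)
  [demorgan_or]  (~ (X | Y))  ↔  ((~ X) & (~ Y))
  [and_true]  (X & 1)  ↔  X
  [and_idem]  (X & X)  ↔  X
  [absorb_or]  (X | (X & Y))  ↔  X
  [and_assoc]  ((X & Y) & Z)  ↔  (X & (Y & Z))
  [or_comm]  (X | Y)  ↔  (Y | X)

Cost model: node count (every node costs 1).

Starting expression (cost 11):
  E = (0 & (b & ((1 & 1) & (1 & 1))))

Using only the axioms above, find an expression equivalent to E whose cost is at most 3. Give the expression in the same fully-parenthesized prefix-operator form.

1. [and_idem →] ((1 & 1) & (1 & 1))  →  (1 & 1);  E = (0 & (b & (1 & 1)))
2. [and_idem →] (1 & 1)  →  1;  E = (0 & (b & 1))
3. [and_true →] (b & 1)  →  b;  cost 3 ≤ 3, done

(0 & b)   [cost 3]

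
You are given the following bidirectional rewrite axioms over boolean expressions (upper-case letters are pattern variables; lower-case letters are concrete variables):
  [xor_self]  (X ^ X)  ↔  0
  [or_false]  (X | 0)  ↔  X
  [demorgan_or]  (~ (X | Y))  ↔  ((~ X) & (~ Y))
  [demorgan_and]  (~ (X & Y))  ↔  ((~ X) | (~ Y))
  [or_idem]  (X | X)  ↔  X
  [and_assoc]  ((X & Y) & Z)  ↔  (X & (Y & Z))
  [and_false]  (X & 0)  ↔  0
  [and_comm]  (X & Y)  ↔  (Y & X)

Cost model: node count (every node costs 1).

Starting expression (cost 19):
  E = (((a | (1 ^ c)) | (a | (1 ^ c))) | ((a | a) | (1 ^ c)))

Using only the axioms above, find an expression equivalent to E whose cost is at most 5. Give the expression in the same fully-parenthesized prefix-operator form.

(1) ((a | (1 ^ c)) | (a | (1 ^ c)))  =[or_idem →]=  (a | (1 ^ c))    ⊢ ((a | (1 ^ c)) | ((a | a) | (1 ^ c)))
(2) (a | a)  =[or_idem →]=  a    ⊢ ((a | (1 ^ c)) | (a | (1 ^ c)))
(3) ((a | (1 ^ c)) | (a | (1 ^ c)))  =[or_idem →]=  (a | (1 ^ c))    ⊢ cost 5, within 5

(a | (1 ^ c))   [cost 5]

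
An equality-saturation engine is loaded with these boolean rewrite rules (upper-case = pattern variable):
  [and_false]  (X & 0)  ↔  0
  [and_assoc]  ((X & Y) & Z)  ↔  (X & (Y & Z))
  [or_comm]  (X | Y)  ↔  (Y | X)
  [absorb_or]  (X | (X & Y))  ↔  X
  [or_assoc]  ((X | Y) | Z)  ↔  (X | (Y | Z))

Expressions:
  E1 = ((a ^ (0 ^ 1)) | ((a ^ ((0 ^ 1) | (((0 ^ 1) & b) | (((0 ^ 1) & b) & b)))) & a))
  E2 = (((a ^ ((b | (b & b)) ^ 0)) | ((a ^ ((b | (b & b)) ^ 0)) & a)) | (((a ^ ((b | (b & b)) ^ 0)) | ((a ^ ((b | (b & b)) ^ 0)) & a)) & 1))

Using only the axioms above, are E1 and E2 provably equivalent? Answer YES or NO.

NO

Every axiom is a valid identity, so a rewrite proof would force E1 and E2 to agree under every assignment.
At a=0, b=0: E1 = 1 but E2 = 0; they differ, so no derivation exists.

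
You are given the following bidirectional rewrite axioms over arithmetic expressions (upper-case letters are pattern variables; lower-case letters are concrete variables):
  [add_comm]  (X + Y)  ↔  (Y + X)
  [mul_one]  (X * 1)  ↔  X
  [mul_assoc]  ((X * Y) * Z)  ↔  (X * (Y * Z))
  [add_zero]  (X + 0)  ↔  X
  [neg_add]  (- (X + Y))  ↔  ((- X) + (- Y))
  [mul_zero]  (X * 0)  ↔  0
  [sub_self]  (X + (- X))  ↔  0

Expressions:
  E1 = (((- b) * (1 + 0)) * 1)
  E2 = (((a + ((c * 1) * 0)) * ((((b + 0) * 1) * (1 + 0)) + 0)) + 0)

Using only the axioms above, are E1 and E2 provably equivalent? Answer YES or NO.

NO

Every axiom is a valid identity, so a rewrite proof would force E1 and E2 to agree under every assignment.
At a=0, b=1, c=0: E1 = -1 but E2 = 0; they differ, so no derivation exists.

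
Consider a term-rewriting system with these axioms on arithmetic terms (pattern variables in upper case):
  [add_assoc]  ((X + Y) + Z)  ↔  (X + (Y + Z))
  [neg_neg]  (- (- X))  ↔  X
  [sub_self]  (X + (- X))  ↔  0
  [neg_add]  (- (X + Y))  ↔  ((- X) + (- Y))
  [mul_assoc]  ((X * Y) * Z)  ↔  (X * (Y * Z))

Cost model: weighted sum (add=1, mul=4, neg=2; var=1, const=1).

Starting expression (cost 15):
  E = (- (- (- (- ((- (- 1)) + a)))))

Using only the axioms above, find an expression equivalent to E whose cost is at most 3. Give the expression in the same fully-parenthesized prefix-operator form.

(1 + a)   [cost 3]

(1) (- (- 1))  =[neg_neg →]=  1    ⊢ (- (- (- (- (1 + a)))))
(2) (- (- (- (1 + a))))  =[neg_neg →]=  (- (1 + a))    ⊢ (- (- (1 + a)))
(3) (- (- (1 + a)))  =[neg_neg →]=  (1 + a)    ⊢ cost 3, within 3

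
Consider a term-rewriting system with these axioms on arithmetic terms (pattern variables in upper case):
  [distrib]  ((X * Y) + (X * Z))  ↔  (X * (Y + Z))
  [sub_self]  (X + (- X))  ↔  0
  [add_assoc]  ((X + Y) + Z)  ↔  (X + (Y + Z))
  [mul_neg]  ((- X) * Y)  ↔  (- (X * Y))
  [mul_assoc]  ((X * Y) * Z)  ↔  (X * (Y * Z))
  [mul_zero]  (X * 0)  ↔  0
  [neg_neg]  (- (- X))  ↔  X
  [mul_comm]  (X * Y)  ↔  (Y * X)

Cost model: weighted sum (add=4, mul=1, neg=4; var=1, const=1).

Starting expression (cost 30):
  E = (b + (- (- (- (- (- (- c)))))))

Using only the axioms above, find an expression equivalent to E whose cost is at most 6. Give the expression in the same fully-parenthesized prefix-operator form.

(b + c)   [cost 6]

step 1: neg_neg (→) rewrites (- (- (- (- (- c))))) into (- (- (- c))), now (b + (- (- (- (- c)))))
step 2: neg_neg (→) rewrites (- (- (- (- c)))) into (- (- c)), now (b + (- (- c)))
step 3: neg_neg (→) rewrites (- (- c)) into c, reaching cost 6 (bound 6)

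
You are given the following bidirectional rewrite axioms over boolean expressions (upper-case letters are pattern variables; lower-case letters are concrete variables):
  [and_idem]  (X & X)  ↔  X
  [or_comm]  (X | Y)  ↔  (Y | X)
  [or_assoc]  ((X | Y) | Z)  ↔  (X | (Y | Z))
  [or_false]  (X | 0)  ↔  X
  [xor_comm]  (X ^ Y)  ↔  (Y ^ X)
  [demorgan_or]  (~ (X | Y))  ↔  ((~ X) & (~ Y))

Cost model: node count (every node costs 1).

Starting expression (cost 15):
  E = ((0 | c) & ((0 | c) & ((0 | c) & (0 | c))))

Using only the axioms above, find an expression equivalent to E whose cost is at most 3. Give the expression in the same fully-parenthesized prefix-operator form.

(0 | c)   [cost 3]

1. [and_idem →] ((0 | c) & (0 | c))  →  (0 | c);  E = ((0 | c) & ((0 | c) & (0 | c)))
2. [and_idem →] ((0 | c) & (0 | c))  →  (0 | c);  E = ((0 | c) & (0 | c))
3. [and_idem →] ((0 | c) & (0 | c))  →  (0 | c);  cost 3 ≤ 3, done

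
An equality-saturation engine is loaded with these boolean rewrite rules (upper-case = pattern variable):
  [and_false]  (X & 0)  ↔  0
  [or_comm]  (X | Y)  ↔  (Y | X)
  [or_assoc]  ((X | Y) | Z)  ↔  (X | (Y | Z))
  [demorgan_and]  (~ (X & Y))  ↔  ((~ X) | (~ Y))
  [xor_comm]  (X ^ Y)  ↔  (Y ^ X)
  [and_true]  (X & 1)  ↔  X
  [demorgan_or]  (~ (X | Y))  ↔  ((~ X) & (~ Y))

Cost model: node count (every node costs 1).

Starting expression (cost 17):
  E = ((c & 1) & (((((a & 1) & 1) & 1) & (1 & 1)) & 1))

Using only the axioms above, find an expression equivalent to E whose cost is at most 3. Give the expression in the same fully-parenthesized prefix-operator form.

step 1: and_true (→) rewrites ((a & 1) & 1) into (a & 1), now ((c & 1) & ((((a & 1) & 1) & (1 & 1)) & 1))
step 2: and_true (→) rewrites ((((a & 1) & 1) & (1 & 1)) & 1) into (((a & 1) & 1) & (1 & 1)), now ((c & 1) & (((a & 1) & 1) & (1 & 1)))
step 3: and_true (→) rewrites ((a & 1) & 1) into (a & 1), now ((c & 1) & ((a & 1) & (1 & 1)))
step 4: and_true (→) rewrites (1 & 1) into 1, now ((c & 1) & ((a & 1) & 1))
step 5: and_true (→) rewrites (a & 1) into a, now ((c & 1) & (a & 1))
step 6: and_true (→) rewrites (a & 1) into a, now ((c & 1) & a)
step 7: and_true (→) rewrites (c & 1) into c, reaching cost 3 (bound 3)

(c & a)   [cost 3]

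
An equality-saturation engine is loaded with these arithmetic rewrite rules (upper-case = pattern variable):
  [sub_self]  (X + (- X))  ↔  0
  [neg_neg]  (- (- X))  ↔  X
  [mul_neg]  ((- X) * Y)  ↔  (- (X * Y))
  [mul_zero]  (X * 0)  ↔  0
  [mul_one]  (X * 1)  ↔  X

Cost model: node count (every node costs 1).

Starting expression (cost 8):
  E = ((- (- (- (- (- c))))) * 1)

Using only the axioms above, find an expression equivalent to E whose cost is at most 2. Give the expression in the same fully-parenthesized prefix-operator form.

1. [mul_one →] ((- (- (- (- (- c))))) * 1)  →  (- (- (- (- (- c)))))
2. [neg_neg →] (- (- (- (- (- c)))))  →  (- (- (- c)))
3. [neg_neg →] (- (- c))  →  c;  cost 2 ≤ 2, done

(- c)   [cost 2]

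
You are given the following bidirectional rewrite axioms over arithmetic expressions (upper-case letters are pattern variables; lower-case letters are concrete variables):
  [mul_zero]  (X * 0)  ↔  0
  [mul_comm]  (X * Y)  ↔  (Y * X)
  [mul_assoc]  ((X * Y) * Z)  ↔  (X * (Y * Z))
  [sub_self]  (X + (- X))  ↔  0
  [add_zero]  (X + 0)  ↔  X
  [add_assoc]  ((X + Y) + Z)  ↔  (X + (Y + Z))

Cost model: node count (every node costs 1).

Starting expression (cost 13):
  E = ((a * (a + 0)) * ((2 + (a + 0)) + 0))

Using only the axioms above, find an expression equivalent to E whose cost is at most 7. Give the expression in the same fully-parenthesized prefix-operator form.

((a * a) * (2 + a))   [cost 7]

step 1: add_zero (→) rewrites (a + 0) into a, now ((a * (a + 0)) * ((2 + a) + 0))
step 2: add_zero (→) rewrites (a + 0) into a, now ((a * a) * ((2 + a) + 0))
step 3: add_zero (→) rewrites ((2 + a) + 0) into (2 + a), reaching cost 7 (bound 7)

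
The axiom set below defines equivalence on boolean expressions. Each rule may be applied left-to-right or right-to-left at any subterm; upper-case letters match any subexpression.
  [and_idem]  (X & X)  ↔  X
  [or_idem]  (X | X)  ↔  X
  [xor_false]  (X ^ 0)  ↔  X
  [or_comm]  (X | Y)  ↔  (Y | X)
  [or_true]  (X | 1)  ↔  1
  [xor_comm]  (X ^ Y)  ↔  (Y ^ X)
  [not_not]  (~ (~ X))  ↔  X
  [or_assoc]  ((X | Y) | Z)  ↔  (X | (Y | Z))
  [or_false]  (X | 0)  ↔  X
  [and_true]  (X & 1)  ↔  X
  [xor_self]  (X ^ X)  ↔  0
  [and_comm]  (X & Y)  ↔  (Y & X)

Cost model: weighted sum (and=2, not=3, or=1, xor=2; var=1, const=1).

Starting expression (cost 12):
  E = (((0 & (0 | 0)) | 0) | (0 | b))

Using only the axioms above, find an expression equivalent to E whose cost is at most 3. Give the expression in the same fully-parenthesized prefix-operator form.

(0 | b)   [cost 3]

(1) (0 | 0)  =[or_false →]=  0    ⊢ (((0 & 0) | 0) | (0 | b))
(2) ((0 & 0) | 0)  =[or_false →]=  (0 & 0)    ⊢ ((0 & 0) | (0 | b))
(3) ((0 & 0) | (0 | b))  =[or_comm →]=  ((0 | b) | (0 & 0))
(4) (0 & 0)  =[and_idem →]=  0    ⊢ ((0 | b) | 0)
(5) ((0 | b) | 0)  =[or_false →]=  (0 | b)    ⊢ cost 3, within 3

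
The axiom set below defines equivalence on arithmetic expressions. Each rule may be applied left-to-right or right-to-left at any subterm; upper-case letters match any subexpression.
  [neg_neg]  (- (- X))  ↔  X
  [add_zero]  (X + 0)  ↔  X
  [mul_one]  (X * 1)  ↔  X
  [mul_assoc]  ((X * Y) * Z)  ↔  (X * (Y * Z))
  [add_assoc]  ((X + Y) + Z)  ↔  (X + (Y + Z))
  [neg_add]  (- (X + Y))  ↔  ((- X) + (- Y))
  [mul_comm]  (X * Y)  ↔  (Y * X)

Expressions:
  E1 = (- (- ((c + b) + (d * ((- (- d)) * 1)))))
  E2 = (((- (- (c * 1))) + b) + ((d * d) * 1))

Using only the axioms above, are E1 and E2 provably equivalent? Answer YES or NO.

YES

1. [mul_one →] ((- (- d)) * 1)  →  (- (- d));  E1 = (- (- ((c + b) + (d * (- (- d))))))
2. [neg_neg →] (- (- ((c + b) + (d * (- (- d))))))  →  ((c + b) + (d * (- (- d))))
3. [neg_neg →] (- (- d))  →  d;  E1 = ((c + b) + (d * d))
4. [mul_one ←] (d * d)  →  ((d * d) * 1);  E1 = ((c + b) + ((d * d) * 1))
5. [neg_neg ←] c  →  (- (- c));  E1 = (((- (- c)) + b) + ((d * d) * 1))
6. [mul_one ←] c  →  (c * 1);  this is E2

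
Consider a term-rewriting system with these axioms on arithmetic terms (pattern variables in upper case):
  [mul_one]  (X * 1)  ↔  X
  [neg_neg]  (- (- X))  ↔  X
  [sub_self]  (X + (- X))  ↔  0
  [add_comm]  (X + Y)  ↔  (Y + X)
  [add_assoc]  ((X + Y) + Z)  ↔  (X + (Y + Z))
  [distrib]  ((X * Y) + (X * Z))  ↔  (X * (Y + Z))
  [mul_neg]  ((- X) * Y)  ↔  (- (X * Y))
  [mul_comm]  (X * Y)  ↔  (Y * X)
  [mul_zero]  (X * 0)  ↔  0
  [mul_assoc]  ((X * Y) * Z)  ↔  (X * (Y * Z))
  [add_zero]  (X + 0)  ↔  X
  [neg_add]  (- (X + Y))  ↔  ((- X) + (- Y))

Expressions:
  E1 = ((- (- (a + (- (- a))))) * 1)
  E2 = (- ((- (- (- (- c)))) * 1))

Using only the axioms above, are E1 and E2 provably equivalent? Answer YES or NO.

NO

The axioms are sound identities: if E1 ↔* E2 then E1 and E2 evaluate identically under any assignment.
Under a=0, c=1: E1 evaluates to 0, E2 to -1. Distinct ⇒ no rewrite sequence connects them.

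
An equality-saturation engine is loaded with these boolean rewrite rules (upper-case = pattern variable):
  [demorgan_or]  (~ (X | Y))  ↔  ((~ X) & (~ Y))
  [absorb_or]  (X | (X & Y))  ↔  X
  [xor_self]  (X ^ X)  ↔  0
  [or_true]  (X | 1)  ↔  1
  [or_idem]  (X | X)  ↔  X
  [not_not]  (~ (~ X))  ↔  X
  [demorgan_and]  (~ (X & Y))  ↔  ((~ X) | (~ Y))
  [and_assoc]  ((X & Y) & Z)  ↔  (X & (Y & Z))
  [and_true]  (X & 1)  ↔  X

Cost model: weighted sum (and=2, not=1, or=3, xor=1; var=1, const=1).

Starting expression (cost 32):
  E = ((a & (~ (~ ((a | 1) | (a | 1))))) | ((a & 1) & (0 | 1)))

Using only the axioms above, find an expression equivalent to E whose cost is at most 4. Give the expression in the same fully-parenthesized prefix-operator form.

1. [not_not →] (~ (~ ((a | 1) | (a | 1))))  →  ((a | 1) | (a | 1));  E = ((a & ((a | 1) | (a | 1))) | ((a & 1) & (0 | 1)))
2. [or_idem →] ((a | 1) | (a | 1))  →  (a | 1);  E = ((a & (a | 1)) | ((a & 1) & (0 | 1)))
3. [or_true →] (a | 1)  →  1;  E = ((a & 1) | ((a & 1) & (0 | 1)))
4. [and_true →] (a & 1)  →  a;  E = ((a & 1) | (a & (0 | 1)))
5. [or_true →] (0 | 1)  →  1;  E = ((a & 1) | (a & 1))
6. [or_idem →] ((a & 1) | (a & 1))  →  (a & 1);  cost 4 ≤ 4, done

(a & 1)   [cost 4]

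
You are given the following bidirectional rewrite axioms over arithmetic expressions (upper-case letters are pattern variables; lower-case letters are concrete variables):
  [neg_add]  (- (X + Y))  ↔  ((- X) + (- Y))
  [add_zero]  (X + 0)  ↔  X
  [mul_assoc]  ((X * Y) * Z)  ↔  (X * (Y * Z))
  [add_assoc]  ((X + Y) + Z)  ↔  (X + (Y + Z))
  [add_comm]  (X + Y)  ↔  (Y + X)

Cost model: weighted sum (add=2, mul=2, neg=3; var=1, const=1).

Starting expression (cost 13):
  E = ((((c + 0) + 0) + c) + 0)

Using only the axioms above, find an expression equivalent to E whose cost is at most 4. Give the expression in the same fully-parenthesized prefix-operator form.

(c + c)   [cost 4]

step 1: add_zero (→) rewrites ((c + 0) + 0) into (c + 0), now (((c + 0) + c) + 0)
step 2: add_zero (→) rewrites (c + 0) into c, now ((c + c) + 0)
step 3: add_zero (→) rewrites ((c + c) + 0) into (c + c), reaching cost 4 (bound 4)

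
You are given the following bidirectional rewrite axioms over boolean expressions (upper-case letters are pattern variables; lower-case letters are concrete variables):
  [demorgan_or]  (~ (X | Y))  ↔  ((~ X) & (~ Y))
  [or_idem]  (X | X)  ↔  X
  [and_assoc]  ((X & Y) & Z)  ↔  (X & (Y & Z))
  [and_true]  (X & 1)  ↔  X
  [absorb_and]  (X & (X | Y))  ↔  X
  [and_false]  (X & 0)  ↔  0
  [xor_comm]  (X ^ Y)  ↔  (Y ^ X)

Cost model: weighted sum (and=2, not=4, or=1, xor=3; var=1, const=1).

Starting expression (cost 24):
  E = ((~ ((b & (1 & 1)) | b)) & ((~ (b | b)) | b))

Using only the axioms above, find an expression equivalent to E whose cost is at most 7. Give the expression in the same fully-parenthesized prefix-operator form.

(~ (b | b))   [cost 7]

step 1: and_true (→) rewrites (1 & 1) into 1, now ((~ ((b & 1) | b)) & ((~ (b | b)) | b))
step 2: and_true (→) rewrites (b & 1) into b, now ((~ (b | b)) & ((~ (b | b)) | b))
step 3: absorb_and (→) rewrites ((~ (b | b)) & ((~ (b | b)) | b)) into (~ (b | b)), reaching cost 7 (bound 7)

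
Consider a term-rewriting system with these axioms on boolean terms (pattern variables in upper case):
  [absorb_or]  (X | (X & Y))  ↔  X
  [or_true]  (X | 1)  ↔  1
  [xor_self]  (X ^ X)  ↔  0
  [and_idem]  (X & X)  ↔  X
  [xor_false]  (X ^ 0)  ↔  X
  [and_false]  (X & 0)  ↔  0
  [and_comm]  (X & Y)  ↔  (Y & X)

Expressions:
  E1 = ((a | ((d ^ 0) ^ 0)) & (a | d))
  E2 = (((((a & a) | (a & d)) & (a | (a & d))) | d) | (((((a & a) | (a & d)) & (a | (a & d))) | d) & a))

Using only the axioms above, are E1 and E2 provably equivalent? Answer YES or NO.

YES

(1) (d ^ 0)  =[xor_false →]=  d    ⊢ ((a | (d ^ 0)) & (a | d))
(2) (d ^ 0)  =[xor_false →]=  d    ⊢ ((a | d) & (a | d))
(3) ((a | d) & (a | d))  =[and_idem →]=  (a | d)
(4) a  =[absorb_or ←]=  (a | (a & d))    ⊢ ((a | (a & d)) | d)
(5) (a | (a & d))  =[and_idem ←]=  ((a | (a & d)) & (a | (a & d)))    ⊢ (((a | (a & d)) & (a | (a & d))) | d)
(6) a  =[and_idem ←]=  (a & a)    ⊢ ((((a & a) | (a & d)) & (a | (a & d))) | d)
(7) ((((a & a) | (a & d)) & (a | (a & d))) | d)  =[absorb_or ←]=  (((((a & a) | (a & d)) & (a | (a & d))) | d) | (((((a & a) | (a & d)) & (a | (a & d))) | d) & a))    ⊢ E2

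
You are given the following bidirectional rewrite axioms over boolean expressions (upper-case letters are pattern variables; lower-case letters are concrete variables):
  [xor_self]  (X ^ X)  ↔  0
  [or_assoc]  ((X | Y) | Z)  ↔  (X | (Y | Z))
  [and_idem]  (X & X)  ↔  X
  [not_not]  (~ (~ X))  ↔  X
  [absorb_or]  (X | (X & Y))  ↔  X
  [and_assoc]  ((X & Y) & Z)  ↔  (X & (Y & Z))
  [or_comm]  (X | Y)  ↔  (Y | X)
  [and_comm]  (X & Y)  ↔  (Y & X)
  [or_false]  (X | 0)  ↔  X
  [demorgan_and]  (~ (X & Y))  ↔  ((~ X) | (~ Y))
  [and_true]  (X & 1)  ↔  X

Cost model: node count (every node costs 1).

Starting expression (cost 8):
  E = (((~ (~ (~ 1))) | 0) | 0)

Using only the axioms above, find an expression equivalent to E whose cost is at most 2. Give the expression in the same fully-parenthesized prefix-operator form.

(1) (~ (~ 1))  =[not_not →]=  1    ⊢ (((~ 1) | 0) | 0)
(2) (((~ 1) | 0) | 0)  =[or_false →]=  ((~ 1) | 0)
(3) ((~ 1) | 0)  =[or_false →]=  (~ 1)    ⊢ cost 2, within 2

(~ 1)   [cost 2]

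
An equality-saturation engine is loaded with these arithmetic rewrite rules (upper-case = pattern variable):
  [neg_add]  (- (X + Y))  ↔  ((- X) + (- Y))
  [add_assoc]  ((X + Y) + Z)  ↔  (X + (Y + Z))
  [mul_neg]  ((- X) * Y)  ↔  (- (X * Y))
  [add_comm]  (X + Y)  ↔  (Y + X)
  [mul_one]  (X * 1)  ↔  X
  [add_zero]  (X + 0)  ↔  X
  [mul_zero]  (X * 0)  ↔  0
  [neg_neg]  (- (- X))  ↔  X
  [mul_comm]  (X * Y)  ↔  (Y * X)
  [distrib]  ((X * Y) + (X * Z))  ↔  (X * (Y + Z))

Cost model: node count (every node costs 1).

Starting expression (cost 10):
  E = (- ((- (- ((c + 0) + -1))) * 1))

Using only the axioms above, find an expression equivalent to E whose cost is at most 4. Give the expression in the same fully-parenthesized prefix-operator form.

1. [mul_one →] ((- (- ((c + 0) + -1))) * 1)  →  (- (- ((c + 0) + -1)));  E = (- (- (- ((c + 0) + -1))))
2. [neg_neg →] (- (- ((c + 0) + -1)))  →  ((c + 0) + -1);  E = (- ((c + 0) + -1))
3. [add_zero →] (c + 0)  →  c;  cost 4 ≤ 4, done

(- (c + -1))   [cost 4]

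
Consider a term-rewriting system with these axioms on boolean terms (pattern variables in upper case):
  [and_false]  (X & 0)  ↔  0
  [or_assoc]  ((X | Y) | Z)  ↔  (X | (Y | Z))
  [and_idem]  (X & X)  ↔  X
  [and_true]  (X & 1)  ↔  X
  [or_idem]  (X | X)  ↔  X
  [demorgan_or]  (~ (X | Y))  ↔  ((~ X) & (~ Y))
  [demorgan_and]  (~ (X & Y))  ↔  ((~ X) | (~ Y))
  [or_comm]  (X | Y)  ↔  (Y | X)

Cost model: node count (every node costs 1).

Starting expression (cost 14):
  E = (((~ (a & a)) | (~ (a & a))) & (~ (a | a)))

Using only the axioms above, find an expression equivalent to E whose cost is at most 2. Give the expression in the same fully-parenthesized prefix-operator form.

(~ a)   [cost 2]

1. [or_idem →] ((~ (a & a)) | (~ (a & a)))  →  (~ (a & a));  E = ((~ (a & a)) & (~ (a | a)))
2. [or_idem →] (a | a)  →  a;  E = ((~ (a & a)) & (~ a))
3. [and_idem →] (a & a)  →  a;  E = ((~ a) & (~ a))
4. [and_idem →] ((~ a) & (~ a))  →  (~ a);  cost 2 ≤ 2, done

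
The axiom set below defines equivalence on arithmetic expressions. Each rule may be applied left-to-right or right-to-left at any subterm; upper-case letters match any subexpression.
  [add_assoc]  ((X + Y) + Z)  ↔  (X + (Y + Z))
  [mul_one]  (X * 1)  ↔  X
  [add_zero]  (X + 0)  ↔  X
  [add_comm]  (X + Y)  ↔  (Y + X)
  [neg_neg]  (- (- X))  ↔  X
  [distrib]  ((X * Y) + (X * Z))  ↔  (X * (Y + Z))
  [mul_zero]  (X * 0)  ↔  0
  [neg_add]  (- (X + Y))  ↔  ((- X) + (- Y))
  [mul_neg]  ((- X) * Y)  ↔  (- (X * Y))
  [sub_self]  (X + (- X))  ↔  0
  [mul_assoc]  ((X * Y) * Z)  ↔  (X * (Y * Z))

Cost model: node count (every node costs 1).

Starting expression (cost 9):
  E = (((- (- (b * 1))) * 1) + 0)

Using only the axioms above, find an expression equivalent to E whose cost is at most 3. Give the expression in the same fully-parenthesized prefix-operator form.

(1) ((- (- (b * 1))) * 1)  =[mul_one →]=  (- (- (b * 1)))    ⊢ ((- (- (b * 1))) + 0)
(2) ((- (- (b * 1))) + 0)  =[add_zero →]=  (- (- (b * 1)))
(3) (b * 1)  =[mul_one →]=  b    ⊢ cost 3, within 3

(- (- b))   [cost 3]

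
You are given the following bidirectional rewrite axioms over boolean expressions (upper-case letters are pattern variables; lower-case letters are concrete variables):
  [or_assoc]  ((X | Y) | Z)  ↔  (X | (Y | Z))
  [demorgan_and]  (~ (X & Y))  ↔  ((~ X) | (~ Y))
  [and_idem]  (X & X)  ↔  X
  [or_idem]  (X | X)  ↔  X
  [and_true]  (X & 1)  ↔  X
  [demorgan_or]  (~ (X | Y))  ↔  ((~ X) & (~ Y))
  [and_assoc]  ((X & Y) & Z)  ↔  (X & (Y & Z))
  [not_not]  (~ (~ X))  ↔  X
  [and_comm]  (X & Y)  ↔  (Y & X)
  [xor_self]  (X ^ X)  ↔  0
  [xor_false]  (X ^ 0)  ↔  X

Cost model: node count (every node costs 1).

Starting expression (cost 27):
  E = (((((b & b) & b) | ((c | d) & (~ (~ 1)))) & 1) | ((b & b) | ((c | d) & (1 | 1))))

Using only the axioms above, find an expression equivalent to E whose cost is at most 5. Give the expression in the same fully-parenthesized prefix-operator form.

(b | (c | d))   [cost 5]

1. [not_not →] (~ (~ 1))  →  1;  E = (((((b & b) & b) | ((c | d) & 1)) & 1) | ((b & b) | ((c | d) & (1 | 1))))
2. [and_idem →] (b & b)  →  b;  E = ((((b & b) | ((c | d) & 1)) & 1) | ((b & b) | ((c | d) & (1 | 1))))
3. [or_idem →] (1 | 1)  →  1;  E = ((((b & b) | ((c | d) & 1)) & 1) | ((b & b) | ((c | d) & 1)))
4. [and_true →] (((b & b) | ((c | d) & 1)) & 1)  →  ((b & b) | ((c | d) & 1));  E = (((b & b) | ((c | d) & 1)) | ((b & b) | ((c | d) & 1)))
5. [or_idem →] (((b & b) | ((c | d) & 1)) | ((b & b) | ((c | d) & 1)))  →  ((b & b) | ((c | d) & 1))
6. [and_idem →] (b & b)  →  b;  E = (b | ((c | d) & 1))
7. [and_true →] ((c | d) & 1)  →  (c | d);  cost 5 ≤ 5, done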